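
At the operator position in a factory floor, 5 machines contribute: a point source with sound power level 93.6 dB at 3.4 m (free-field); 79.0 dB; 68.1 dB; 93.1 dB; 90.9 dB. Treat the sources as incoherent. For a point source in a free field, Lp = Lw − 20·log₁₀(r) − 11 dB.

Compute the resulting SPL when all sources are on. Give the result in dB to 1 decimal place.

Source at 3.4 m: Lp = 93.6 − 20·log₁₀(3.4) − 11 = 72.0 dB.
Sum in the linear (power) domain: Σ 10^(Lᵢ/10) = 10^(72.0/10) + 10^(79.0/10) + 10^(68.1/10) + 10^(93.1/10) + 10^(90.9/10) = 3.374e+09.
Combined level = 10 log₁₀(3.374e+09) = 95.3 dB.

95.3 dB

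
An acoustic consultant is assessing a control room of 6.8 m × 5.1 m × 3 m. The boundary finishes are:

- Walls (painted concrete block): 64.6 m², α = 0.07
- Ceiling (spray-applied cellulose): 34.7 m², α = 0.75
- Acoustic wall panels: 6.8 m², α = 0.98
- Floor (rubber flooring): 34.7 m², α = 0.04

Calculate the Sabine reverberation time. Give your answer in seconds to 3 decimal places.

0.434 sec

Total absorption A = 64.6×0.07 + 34.7×0.75 + 6.8×0.98 + 34.7×0.04
  = 4.522 + 26.025 + 6.664 + 1.388 = 38.599 m² sabins.
Room volume: 104.04 m³.
RT60 = 0.161 · V / A = 0.161 × 104.04 / 38.599 = 0.434 s.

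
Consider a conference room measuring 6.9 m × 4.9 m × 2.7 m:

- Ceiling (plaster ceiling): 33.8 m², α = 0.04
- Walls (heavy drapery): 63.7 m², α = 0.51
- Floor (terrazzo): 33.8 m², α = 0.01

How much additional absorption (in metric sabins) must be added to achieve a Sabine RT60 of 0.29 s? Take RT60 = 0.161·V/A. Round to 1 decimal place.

Total absorption A₁ = 33.8·0.04 + 63.7·0.51 + 33.8·0.01
  = 1.352 + 32.487 + 0.338 = 34.177 m² sabins.
Target A₂ = 0.161·91.287/0.29 = 50.680 sabins (V = 91.287 m³).
Shortfall: 50.680 − 34.177 = 16.5 sabins.

16.5 sabins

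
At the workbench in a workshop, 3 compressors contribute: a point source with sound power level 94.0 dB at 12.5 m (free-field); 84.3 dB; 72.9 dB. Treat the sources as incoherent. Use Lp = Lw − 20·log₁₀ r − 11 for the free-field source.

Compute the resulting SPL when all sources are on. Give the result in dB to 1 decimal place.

Source at 12.5 m: Lp = 94.0 − 20·log₁₀(12.5) − 11 = 61.1 dB.
Converting to relative power and adding: 10^(61.1/10) + 10^(84.3/10) + 10^(72.9/10) = 2.899e+08.
Back to dB: 10·log₁₀ Σ = 84.6 dB.

84.6 dB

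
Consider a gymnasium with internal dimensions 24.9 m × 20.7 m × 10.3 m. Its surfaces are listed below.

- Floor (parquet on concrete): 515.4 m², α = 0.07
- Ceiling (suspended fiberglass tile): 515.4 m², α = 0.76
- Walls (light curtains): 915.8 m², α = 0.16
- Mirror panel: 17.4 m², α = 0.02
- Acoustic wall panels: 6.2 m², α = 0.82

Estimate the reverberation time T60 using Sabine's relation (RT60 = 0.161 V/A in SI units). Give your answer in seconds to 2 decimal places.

A = Σ Sᵢαᵢ = 515.4×0.07 + 515.4×0.76 + 915.8×0.16 + 17.4×0.02 + 6.2×0.82 = 579.742 sabins.
V = 24.9·20.7·10.3 = 5308.929 m³.
T = 0.161 V/A = 0.161·5308.929/579.742 = 1.47 s.

1.47 seconds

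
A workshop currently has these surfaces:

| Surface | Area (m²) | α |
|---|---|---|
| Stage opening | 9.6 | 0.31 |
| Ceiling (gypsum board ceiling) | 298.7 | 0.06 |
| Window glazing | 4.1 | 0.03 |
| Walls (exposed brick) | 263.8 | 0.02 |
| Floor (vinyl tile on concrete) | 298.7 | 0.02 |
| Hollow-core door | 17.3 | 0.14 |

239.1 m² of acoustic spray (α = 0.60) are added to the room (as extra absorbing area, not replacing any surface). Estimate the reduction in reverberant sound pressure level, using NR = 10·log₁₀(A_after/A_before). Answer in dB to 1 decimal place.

7.1 dB

Summing Sᵢαᵢ: 2.976 + 17.922 + 0.123 + 5.276 + 5.974 + 2.422 → A_before = 34.693 sabins.
Added absorption = 239.1 × 0.60 = 143.460 sabins.
New total A_after = 178.153 sabins.
NR = 10·log₁₀(178.153/34.693) = 7.1 dB.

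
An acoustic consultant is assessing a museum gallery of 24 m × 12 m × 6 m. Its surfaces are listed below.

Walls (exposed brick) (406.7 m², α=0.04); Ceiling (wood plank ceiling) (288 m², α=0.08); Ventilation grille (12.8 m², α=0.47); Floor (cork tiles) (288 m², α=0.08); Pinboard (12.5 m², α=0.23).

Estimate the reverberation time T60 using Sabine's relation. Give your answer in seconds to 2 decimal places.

3.91 sec

Total absorption A = 406.7*0.04 + 288*0.08 + 12.8*0.47 + 288*0.08 + 12.5*0.23
  = 16.268 + 23.040 + 6.016 + 23.040 + 2.875 = 71.239 m² sabins.
Room volume: 1728 m³.
RT60 = 0.161 · V / A = 0.161 × 1728 / 71.239 = 3.91 s.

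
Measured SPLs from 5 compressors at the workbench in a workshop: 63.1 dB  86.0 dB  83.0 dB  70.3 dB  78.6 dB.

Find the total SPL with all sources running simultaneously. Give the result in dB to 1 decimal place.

88.3 dB

Converting to relative power and adding: 10^(63.1/10) + 10^(86.0/10) + 10^(83.0/10) + 10^(70.3/10) + 10^(78.6/10) = 6.828e+08.
L_total = 10·log₁₀(6.828e+08) = 88.3 dB.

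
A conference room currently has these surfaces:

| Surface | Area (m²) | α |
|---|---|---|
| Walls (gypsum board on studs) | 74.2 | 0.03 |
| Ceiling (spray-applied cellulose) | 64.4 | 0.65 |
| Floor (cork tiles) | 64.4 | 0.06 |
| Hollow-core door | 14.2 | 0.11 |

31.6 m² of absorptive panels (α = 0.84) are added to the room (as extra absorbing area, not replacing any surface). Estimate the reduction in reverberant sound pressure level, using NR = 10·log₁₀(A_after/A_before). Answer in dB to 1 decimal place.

Total absorption A_before = 74.2×0.03 + 64.4×0.65 + 64.4×0.06 + 14.2×0.11
  = 2.226 + 41.860 + 3.864 + 1.562 = 49.512 m² sabins.
Added absorption = 31.6 × 0.84 = 26.544 sabins.
New total A_after = 76.056 sabins.
NR = 10·log₁₀(76.056/49.512) = 1.9 dB.

1.9 dB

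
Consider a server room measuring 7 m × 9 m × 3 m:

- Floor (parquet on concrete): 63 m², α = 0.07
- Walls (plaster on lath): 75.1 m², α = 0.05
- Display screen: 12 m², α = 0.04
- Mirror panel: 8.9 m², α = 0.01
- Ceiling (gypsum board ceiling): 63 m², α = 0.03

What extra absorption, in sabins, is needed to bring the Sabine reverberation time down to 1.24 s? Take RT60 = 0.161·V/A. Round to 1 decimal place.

13.9 sabins

Total absorption A₁ = 63*0.07 + 75.1*0.05 + 12*0.04 + 8.9*0.01 + 63*0.03
  = 4.410 + 3.755 + 0.480 + 0.089 + 1.890 = 10.624 m² sabins.
For T = 1.24 s, need A₂ = 0.161·V/T = 0.161·189/1.24 = 24.540 sabins.
Shortfall: 24.540 − 10.624 = 13.9 sabins.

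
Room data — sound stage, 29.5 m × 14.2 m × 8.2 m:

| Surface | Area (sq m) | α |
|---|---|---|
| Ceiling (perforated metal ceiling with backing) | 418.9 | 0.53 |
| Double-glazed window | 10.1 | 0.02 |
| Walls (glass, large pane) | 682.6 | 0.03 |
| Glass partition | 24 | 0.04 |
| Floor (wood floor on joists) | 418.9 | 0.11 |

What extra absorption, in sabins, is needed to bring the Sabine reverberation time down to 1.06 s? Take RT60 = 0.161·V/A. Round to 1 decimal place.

232.0 sabins

Total absorption A₁ = 418.9*0.53 + 10.1*0.02 + 682.6*0.03 + 24*0.04 + 418.9*0.11
  = 222.017 + 0.202 + 20.478 + 0.960 + 46.079 = 289.736 sq m sabins.
For T = 1.06 s, need A₂ = 0.161·V/T = 0.161·3434.98/1.06 = 521.728 sabins.
Additional absorption ΔA = 521.728 − 289.736 = 232.0 sabins.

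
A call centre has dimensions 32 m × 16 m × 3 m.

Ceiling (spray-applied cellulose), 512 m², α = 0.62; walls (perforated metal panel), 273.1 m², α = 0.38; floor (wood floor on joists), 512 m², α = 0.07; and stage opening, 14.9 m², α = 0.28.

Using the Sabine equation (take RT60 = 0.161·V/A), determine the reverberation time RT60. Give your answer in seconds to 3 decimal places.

0.536 s

A = Σ Sᵢαᵢ = 512·0.62 + 273.1·0.38 + 512·0.07 + 14.9·0.28 = 461.230 sabins.
Room volume: 1536 m³.
Sabine: RT60 = 0.161 × 1536 / 461.230 = 0.536 s.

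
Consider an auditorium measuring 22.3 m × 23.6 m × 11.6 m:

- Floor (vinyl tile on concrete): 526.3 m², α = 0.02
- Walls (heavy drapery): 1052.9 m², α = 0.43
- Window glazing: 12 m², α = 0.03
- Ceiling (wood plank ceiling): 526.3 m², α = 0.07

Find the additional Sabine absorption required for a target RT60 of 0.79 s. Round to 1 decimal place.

Total absorption A₁ = 526.3×0.02 + 1052.9×0.43 + 12×0.03 + 526.3×0.07
  = 10.526 + 452.747 + 0.360 + 36.841 = 500.474 m² sabins.
Target A₂ = 0.161·6104.848/0.79 = 1244.153 sabins (V = 6104.848 m³).
ΔA = A₂ − A₁ = 1244.153 − 500.474 = 743.7 sabins.

743.7 sabins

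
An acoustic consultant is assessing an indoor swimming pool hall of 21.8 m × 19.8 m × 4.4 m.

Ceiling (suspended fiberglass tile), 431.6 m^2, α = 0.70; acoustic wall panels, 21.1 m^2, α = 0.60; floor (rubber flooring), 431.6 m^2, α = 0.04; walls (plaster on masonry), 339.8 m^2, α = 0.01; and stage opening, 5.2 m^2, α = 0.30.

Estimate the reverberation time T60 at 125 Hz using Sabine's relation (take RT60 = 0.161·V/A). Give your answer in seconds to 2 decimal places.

0.91 s

A = Σ Sᵢαᵢ = 431.6*0.70 + 21.1*0.60 + 431.6*0.04 + 339.8*0.01 + 5.2*0.30 = 337.002 sabins.
Volume V = 21.8 × 19.8 × 4.4 = 1899.216 m³.
T = 0.161 V/A = 0.161·1899.216/337.002 = 0.91 s.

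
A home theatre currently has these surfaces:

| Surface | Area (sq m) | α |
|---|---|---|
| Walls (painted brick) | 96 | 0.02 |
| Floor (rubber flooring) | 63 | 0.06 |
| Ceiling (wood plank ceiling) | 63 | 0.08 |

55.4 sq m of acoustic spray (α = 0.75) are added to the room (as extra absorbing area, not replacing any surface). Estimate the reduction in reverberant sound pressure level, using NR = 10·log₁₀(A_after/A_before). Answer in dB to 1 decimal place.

6.9 dB

Summing Sᵢαᵢ: 1.920 + 3.780 + 5.040 → A_before = 10.740 sabins.
Added absorption = 55.4 × 0.75 = 41.550 sabins.
A_after = 10.740 + 41.550 = 52.290 sabins.
Reduction = 10 log₁₀(A_after/A_before) = 10 log₁₀(4.8687) = 6.9 dB.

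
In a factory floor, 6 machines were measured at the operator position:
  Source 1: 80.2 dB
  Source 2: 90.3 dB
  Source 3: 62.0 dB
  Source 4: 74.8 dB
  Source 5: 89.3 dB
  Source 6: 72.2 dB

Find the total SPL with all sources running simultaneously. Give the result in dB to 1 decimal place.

93.2 dB

Converting to relative power and adding: 10^(80.2/10) + 10^(90.3/10) + 10^(62.0/10) + 10^(74.8/10) + 10^(89.3/10) + 10^(72.2/10) = 2.076e+09.
Combined level = 10 log₁₀(2.076e+09) = 93.2 dB.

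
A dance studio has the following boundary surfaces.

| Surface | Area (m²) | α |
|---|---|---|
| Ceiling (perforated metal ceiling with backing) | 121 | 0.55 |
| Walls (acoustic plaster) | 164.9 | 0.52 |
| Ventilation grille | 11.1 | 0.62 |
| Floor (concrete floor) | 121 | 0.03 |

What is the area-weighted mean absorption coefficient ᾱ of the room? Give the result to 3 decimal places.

S = Σ Sᵢ = 121 + 164.9 + 11.1 + 121 = 418.0 m².
A = 121*0.55 + 164.9*0.52 + 11.1*0.62 + 121*0.03 = 162.810 sabins.
ᾱ = A/S = 0.389.

0.389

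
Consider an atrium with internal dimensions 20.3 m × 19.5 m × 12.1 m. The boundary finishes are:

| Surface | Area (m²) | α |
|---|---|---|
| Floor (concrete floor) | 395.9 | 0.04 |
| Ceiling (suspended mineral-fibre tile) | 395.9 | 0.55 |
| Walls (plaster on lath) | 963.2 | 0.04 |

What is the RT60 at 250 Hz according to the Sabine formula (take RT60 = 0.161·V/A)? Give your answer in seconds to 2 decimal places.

2.83 s

Total absorption A = 395.9×0.04 + 395.9×0.55 + 963.2×0.04
  = 15.836 + 217.745 + 38.528 = 272.109 m² sabins.
V = 20.3·19.5·12.1 = 4789.785 m³.
T = 0.161 V/A = 0.161·4789.785/272.109 = 2.83 s.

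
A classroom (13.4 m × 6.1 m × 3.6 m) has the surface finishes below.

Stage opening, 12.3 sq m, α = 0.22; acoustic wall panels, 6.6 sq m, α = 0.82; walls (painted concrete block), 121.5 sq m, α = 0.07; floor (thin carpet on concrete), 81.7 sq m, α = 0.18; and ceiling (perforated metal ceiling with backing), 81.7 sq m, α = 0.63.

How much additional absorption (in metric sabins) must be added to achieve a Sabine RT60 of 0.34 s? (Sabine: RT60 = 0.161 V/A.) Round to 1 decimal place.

56.5 sabins

Equivalent absorption area: A₁ = 12.3·0.22 + 6.6·0.82 + 121.5·0.07 + 81.7·0.18 + 81.7·0.63 = 82.800 sq m.
V = 294.264 m³. Required absorption A₂ = 0.161 × 294.264 / 0.34 = 139.343 sabins.
Shortfall: 139.343 − 82.800 = 56.5 sabins.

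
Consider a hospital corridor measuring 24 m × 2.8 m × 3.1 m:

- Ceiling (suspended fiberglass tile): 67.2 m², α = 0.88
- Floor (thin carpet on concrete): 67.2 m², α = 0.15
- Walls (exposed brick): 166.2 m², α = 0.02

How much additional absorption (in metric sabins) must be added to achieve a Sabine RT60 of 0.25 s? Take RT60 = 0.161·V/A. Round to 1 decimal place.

61.6 sabins

Equivalent absorption area: A₁ = 67.2·0.88 + 67.2·0.15 + 166.2·0.02 = 72.540 m².
V = 208.32 m³. Required absorption A₂ = 0.161 × 208.32 / 0.25 = 134.158 sabins.
Shortfall: 134.158 − 72.540 = 61.6 sabins.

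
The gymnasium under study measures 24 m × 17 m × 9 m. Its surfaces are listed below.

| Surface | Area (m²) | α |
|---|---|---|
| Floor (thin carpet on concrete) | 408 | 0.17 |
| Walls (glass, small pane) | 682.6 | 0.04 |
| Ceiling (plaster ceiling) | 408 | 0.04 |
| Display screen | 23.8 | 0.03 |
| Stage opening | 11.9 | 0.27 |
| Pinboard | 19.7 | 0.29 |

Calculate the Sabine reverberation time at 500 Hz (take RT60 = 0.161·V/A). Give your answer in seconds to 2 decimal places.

A = Σ Sᵢαᵢ = 408*0.17 + 682.6*0.04 + 408*0.04 + 23.8*0.03 + 11.9*0.27 + 19.7*0.29 = 122.624 sabins.
Room volume: 3672 m³.
T = 0.161 V/A = 0.161·3672/122.624 = 4.82 s.

4.82 sec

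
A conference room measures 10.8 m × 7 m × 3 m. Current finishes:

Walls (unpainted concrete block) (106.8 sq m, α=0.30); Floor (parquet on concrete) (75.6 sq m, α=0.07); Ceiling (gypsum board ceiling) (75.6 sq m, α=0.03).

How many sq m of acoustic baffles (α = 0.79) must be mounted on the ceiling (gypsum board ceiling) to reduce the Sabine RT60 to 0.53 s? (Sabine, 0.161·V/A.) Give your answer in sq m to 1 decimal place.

Equivalent absorption area: A₁ = 106.8*0.30 + 75.6*0.07 + 75.6*0.03 = 39.600 sq m.
V = 226.8 m³. Target absorption A₂ = 0.161 × 226.8 / 0.53 = 68.896 sabins.
ΔA needed = 68.896 − 39.600 = 29.296 sabins.
Each sq m of panel replacing the ceiling (gypsum board ceiling) adds (0.79 − 0.03) = 0.76 sabins.
Panel area = 29.296 / 0.76 = 38.5 sq m.

38.5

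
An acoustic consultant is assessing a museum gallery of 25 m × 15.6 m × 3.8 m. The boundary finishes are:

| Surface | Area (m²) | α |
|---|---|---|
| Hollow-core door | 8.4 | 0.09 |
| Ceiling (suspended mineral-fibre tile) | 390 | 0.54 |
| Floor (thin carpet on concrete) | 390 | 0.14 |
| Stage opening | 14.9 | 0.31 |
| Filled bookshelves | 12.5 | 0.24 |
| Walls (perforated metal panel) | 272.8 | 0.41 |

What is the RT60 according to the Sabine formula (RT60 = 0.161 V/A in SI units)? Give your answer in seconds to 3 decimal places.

0.619 sec

A = Σ Sᵢαᵢ = 8.4·0.09 + 390·0.54 + 390·0.14 + 14.9·0.31 + 12.5·0.24 + 272.8·0.41 = 385.423 sabins.
V = 25·15.6·3.8 = 1482 m³.
T = 0.161 V/A = 0.161·1482/385.423 = 0.619 s.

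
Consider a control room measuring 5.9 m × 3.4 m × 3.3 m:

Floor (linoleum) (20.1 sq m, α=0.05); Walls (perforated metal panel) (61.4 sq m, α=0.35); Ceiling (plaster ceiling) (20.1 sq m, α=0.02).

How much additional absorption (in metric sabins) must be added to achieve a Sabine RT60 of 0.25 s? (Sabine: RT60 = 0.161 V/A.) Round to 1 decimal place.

19.7 sabins

A₁ = Σ Sᵢαᵢ = 20.1×0.05 + 61.4×0.35 + 20.1×0.02 = 22.897 sabins.
V = 66.198 m³. Required absorption A₂ = 0.161 × 66.198 / 0.25 = 42.632 sabins.
ΔA = A₂ − A₁ = 42.632 − 22.897 = 19.7 sabins.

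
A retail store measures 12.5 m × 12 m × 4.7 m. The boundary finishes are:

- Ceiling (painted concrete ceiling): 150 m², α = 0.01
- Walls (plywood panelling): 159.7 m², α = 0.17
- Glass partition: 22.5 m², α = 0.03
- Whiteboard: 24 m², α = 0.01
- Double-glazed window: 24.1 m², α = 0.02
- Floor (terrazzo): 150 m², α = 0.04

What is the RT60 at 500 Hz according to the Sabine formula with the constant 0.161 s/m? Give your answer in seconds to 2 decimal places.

3.15 s

A = Σ Sᵢαᵢ = 150*0.01 + 159.7*0.17 + 22.5*0.03 + 24*0.01 + 24.1*0.02 + 150*0.04 = 36.046 sabins.
Room volume: 705 m³.
RT60 = 0.161 · V / A = 0.161 × 705 / 36.046 = 3.15 s.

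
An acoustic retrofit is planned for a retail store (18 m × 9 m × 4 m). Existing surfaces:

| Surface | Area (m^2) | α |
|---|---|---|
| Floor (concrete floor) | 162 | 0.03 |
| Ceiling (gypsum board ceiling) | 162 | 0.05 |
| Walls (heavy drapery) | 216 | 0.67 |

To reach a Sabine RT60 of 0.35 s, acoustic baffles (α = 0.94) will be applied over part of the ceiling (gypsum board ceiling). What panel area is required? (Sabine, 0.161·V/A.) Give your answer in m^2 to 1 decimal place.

157.8

Equivalent absorption area: A₁ = 162·0.03 + 162·0.05 + 216·0.67 = 157.680 m^2.
V = 648 m³. Target absorption A₂ = 0.161 × 648 / 0.35 = 298.080 sabins.
ΔA needed = 298.080 − 157.680 = 140.400 sabins.
Each m^2 of panel replacing the ceiling (gypsum board ceiling) adds (0.94 − 0.05) = 0.89 sabins.
Area = ΔA/Δα = 140.400/0.89 = 157.8 m^2.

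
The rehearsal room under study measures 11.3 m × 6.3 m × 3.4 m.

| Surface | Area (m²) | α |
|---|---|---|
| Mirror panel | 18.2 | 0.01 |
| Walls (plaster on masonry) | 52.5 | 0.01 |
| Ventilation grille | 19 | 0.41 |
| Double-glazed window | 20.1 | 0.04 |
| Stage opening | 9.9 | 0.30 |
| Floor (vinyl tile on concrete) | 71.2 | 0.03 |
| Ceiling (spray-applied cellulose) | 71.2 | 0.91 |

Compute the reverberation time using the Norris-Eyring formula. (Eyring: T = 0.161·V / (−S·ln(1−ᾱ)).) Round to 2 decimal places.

0.41 s

S = Σ Sᵢ = 262.1 m².
Absorption A = 18.2×0.01 + 52.5×0.01 + 19×0.41 + 20.1×0.04 + 9.9×0.30 + 71.2×0.03 + 71.2×0.91 = 79.199 sabins.
ᾱ = 79.199 / 262.1 = 0.3022.
−S·ln(1−ᾱ) = −262.1 × ln(1 − 0.3022) = 94.310.
V = 11.3 × 6.3 × 3.4 = 242.046 m³.
T = 0.161·V/[−S·ln(1−ᾱ)] = 0.161·242.046/94.310 = 0.41 s.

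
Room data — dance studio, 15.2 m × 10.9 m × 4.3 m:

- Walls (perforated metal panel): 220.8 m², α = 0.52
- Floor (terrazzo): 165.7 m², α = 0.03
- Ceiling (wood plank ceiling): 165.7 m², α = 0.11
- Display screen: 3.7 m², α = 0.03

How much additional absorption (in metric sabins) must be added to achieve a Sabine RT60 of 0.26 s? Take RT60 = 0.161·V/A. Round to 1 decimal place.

303.0 sabins

A₁ = Σ Sᵢαᵢ = 220.8×0.52 + 165.7×0.03 + 165.7×0.11 + 3.7×0.03 = 138.125 sabins.
For T = 0.26 s, need A₂ = 0.161·V/T = 0.161·712.424/0.26 = 441.155 sabins.
ΔA = A₂ − A₁ = 441.155 − 138.125 = 303.0 sabins.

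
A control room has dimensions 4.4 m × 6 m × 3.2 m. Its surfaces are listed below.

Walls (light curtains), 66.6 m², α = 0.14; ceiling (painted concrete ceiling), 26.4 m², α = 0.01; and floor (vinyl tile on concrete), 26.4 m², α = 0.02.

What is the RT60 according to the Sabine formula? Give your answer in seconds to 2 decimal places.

Total absorption A = 66.6·0.14 + 26.4·0.01 + 26.4·0.02
  = 9.324 + 0.264 + 0.528 = 10.116 m² sabins.
V = 4.4·6·3.2 = 84.48 m³.
RT60 = 0.161 · V / A = 0.161 × 84.48 / 10.116 = 1.34 s.

1.34 seconds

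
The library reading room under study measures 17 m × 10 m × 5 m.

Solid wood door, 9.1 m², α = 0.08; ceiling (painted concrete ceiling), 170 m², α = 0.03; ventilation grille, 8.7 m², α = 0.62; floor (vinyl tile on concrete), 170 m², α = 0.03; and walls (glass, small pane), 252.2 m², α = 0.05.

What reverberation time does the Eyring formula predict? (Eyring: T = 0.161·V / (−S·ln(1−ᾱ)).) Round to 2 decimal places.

4.62 sec

S = Σ Sᵢ = 610.0 m².
Σ(Sᵢαᵢ) = 9.1×0.08 + 170×0.03 + 8.7×0.62 + 170×0.03 + 252.2×0.05 = 28.932.
ᾱ = 28.932 / 610.0 = 0.0474.
Eyring denominator: −S ln(1−ᾱ) = 29.622.
V = 17 × 10 × 5 = 850 m³.
RT60 = 0.161 × 850 / 29.622 = 4.62 s.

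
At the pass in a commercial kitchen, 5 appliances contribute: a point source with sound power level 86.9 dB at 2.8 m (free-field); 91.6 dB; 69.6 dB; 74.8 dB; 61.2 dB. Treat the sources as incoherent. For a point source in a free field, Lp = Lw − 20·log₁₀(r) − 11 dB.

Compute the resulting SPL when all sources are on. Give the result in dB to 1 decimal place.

Source at 2.8 m: Lp = 86.9 − 20·log₁₀(2.8) − 11 = 67.0 dB.
Sum in the linear (power) domain: Σ 10^(Lᵢ/10) = 10^(67.0/10) + 10^(91.6/10) + 10^(69.6/10) + 10^(74.8/10) + 10^(61.2/10) = 1.491e+09.
Combined level = 10 log₁₀(1.491e+09) = 91.7 dB.

91.7 dB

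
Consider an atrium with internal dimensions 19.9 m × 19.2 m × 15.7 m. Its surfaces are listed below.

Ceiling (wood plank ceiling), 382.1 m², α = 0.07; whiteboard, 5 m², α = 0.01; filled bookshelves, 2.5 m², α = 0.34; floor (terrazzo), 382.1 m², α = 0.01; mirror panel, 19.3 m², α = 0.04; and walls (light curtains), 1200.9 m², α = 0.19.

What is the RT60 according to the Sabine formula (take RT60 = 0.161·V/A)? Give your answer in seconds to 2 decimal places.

Summing Sᵢαᵢ: 26.747 + 0.050 + 0.850 + 3.821 + 0.772 + 228.171 → A = 260.411 sabins.
V = 19.9·19.2·15.7 = 5998.656 m³.
T = 0.161 V/A = 0.161·5998.656/260.411 = 3.71 s.

3.71 s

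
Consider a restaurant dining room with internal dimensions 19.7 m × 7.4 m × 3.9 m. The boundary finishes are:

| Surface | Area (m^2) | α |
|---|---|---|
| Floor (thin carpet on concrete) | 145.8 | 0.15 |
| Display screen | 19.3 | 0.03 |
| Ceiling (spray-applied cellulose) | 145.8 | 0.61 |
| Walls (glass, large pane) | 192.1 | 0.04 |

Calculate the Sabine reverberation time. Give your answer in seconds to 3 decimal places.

0.769 s

Total absorption A = 145.8*0.15 + 19.3*0.03 + 145.8*0.61 + 192.1*0.04
  = 21.870 + 0.579 + 88.938 + 7.684 = 119.071 m^2 sabins.
V = 19.7·7.4·3.9 = 568.542 m³.
Sabine: RT60 = 0.161 × 568.542 / 119.071 = 0.769 s.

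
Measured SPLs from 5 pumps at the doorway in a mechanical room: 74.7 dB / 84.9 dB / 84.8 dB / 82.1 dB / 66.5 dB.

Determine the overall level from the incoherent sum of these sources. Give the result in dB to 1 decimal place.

89.1 dB

Σ 10^(Lᵢ/10) = 8.072e+08.
Back to dB: 10·log₁₀ Σ = 89.1 dB.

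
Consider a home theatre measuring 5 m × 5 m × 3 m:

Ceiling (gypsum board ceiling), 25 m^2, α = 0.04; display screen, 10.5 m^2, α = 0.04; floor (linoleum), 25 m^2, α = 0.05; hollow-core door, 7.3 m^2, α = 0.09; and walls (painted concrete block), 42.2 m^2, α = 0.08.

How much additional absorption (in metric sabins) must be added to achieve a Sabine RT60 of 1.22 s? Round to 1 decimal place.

Equivalent absorption area: A₁ = 25*0.04 + 10.5*0.04 + 25*0.05 + 7.3*0.09 + 42.2*0.08 = 6.703 m^2.
For T = 1.22 s, need A₂ = 0.161·V/T = 0.161·75/1.22 = 9.898 sabins.
Shortfall: 9.898 − 6.703 = 3.2 sabins.

3.2 sabins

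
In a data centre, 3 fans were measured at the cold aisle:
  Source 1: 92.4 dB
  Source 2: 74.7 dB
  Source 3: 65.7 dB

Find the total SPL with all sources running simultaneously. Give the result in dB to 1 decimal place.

Sum in the linear (power) domain: Σ 10^(Lᵢ/10) = 10^(92.4/10) + 10^(74.7/10) + 10^(65.7/10) = 1.771e+09.
Back to dB: 10·log₁₀ Σ = 92.5 dB.

92.5 dB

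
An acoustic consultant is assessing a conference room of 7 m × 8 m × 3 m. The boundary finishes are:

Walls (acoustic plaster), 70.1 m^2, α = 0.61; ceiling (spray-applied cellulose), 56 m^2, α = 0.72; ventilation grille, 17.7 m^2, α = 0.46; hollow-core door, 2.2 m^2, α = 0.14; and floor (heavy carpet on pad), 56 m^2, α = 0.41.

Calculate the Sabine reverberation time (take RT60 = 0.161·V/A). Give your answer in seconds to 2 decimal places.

0.24 sec

Total absorption A = 70.1*0.61 + 56*0.72 + 17.7*0.46 + 2.2*0.14 + 56*0.41
  = 42.761 + 40.320 + 8.142 + 0.308 + 22.960 = 114.491 m^2 sabins.
V = 7·8·3 = 168 m³.
T = 0.161 V/A = 0.161·168/114.491 = 0.24 s.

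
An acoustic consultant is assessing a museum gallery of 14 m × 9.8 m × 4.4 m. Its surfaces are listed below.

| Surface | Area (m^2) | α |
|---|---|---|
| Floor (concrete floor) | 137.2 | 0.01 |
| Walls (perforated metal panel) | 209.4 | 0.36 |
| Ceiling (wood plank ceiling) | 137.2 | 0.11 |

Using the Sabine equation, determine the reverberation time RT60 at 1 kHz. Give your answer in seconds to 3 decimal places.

1.058 seconds

Equivalent absorption area: A = 137.2*0.01 + 209.4*0.36 + 137.2*0.11 = 91.848 m^2.
Volume V = 14 × 9.8 × 4.4 = 603.68 m³.
Sabine: RT60 = 0.161 × 603.68 / 91.848 = 1.058 s.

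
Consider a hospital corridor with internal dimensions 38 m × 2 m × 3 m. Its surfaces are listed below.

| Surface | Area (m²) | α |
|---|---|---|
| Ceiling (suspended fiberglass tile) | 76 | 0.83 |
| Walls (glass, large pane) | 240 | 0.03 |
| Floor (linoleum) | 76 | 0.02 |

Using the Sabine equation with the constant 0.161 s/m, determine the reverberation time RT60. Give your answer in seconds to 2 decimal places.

A = Σ Sᵢαᵢ = 76·0.83 + 240·0.03 + 76·0.02 = 71.800 sabins.
Room volume: 228 m³.
T = 0.161 V/A = 0.161·228/71.800 = 0.51 s.

0.51 s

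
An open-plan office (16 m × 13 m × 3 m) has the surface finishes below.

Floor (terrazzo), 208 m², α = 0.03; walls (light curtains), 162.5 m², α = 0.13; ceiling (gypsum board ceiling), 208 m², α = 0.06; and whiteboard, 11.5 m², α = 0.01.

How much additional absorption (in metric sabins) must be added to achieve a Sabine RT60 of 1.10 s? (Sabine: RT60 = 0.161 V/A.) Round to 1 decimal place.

Equivalent absorption area: A₁ = 208·0.03 + 162.5·0.13 + 208·0.06 + 11.5·0.01 = 39.960 m².
Target A₂ = 0.161·624/1.10 = 91.331 sabins (V = 624 m³).
Shortfall: 91.331 − 39.960 = 51.4 sabins.

51.4 sabins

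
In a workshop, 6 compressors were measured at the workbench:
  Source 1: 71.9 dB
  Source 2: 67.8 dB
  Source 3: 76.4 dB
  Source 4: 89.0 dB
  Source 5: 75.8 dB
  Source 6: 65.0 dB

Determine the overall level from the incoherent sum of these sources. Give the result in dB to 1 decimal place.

Σ 10^(Lᵢ/10) = 9.007e+08.
L_total = 10·log₁₀(9.007e+08) = 89.5 dB.

89.5 dB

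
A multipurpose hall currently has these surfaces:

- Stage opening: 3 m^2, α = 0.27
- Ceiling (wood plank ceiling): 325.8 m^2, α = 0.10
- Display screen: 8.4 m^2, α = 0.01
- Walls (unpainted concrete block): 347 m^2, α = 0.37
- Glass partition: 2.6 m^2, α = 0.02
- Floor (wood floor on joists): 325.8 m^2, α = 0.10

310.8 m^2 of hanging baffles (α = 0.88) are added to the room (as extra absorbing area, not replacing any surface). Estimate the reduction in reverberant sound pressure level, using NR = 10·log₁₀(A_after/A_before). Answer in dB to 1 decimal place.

Equivalent absorption area: A_before = 3·0.27 + 325.8·0.10 + 8.4·0.01 + 347·0.37 + 2.6·0.02 + 325.8·0.10 = 194.496 m^2.
Added absorption = 310.8 × 0.88 = 273.504 sabins.
A_after = 194.496 + 273.504 = 468.000 sabins.
NR = 10·log₁₀(468.000/194.496) = 3.8 dB.

3.8 dB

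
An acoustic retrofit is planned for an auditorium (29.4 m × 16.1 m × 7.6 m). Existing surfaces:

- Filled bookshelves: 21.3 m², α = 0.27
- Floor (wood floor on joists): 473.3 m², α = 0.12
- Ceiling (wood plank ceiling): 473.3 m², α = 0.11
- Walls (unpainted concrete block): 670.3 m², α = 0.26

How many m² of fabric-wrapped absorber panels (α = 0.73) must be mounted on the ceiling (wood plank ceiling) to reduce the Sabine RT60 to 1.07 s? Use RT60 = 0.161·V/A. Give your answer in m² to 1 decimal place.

Total absorption A₁ = 21.3×0.27 + 473.3×0.12 + 473.3×0.11 + 670.3×0.26
  = 5.751 + 56.796 + 52.063 + 174.278 = 288.888 m² sabins.
Required A₂ = 0.161·3597.384/1.07 = 541.289 sabins.
ΔA needed = 541.289 − 288.888 = 252.401 sabins.
Each m² of panel replacing the ceiling (wood plank ceiling) adds (0.73 − 0.11) = 0.62 sabins.
Panel area = 252.401 / 0.62 = 407.1 m².

407.1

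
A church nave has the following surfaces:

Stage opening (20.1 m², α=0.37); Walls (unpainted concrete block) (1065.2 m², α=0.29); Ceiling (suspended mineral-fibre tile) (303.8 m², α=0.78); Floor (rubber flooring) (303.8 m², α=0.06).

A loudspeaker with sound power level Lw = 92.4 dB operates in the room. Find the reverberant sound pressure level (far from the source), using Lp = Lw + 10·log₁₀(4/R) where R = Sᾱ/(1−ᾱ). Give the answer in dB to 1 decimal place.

A = 571.537 sabins; S = 1692.9 m².
ᾱ = 571.537/1692.9 = 0.3376; R = Sᾱ/(1−ᾱ) = 571.537/(1−0.3376) = 862.828 m².
Lp = Lw + 10 log₁₀(4/R) = 92.4 -23.34 = 69.1 dB.

69.1 dB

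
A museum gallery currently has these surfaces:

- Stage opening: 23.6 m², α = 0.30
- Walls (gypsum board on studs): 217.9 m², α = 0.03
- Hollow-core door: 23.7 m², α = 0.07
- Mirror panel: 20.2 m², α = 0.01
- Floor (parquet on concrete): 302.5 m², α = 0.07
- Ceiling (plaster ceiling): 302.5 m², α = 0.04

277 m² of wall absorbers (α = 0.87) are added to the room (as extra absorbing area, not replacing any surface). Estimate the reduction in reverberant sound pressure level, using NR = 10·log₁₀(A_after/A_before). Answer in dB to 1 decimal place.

7.7 dB

A_before = Σ Sᵢαᵢ = 23.6*0.30 + 217.9*0.03 + 23.7*0.07 + 20.2*0.01 + 302.5*0.07 + 302.5*0.04 = 48.753 sabins.
Treatment contributes 277·0.87 = 240.990 sabins.
A_after = 48.753 + 240.990 = 289.743 sabins.
NR = 10·log₁₀(289.743/48.753) = 7.7 dB.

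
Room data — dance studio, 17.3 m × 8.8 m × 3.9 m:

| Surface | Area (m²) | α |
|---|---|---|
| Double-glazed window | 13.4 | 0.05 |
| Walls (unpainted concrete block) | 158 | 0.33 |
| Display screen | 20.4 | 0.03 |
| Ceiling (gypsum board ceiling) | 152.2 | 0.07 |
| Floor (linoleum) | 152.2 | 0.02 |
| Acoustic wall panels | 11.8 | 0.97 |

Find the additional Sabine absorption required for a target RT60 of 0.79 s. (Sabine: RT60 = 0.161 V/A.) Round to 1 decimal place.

Total absorption A₁ = 13.4·0.05 + 158·0.33 + 20.4·0.03 + 152.2·0.07 + 152.2·0.02 + 11.8·0.97
  = 0.670 + 52.140 + 0.612 + 10.654 + 3.044 + 11.446 = 78.566 m² sabins.
For T = 0.79 s, need A₂ = 0.161·V/T = 0.161·593.736/0.79 = 121.002 sabins.
ΔA = A₂ − A₁ = 121.002 − 78.566 = 42.4 sabins.

42.4 sabins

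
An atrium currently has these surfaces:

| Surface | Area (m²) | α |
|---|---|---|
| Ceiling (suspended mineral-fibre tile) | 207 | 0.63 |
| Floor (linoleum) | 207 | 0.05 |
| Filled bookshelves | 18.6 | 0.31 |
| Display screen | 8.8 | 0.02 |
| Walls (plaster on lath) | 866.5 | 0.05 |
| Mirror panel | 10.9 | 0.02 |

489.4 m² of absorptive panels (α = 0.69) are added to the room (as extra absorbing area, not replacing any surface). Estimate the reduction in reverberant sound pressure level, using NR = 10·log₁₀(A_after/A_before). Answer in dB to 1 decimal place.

4.4 dB

Total absorption A_before = 207×0.63 + 207×0.05 + 18.6×0.31 + 8.8×0.02 + 866.5×0.05 + 10.9×0.02
  = 130.410 + 10.350 + 5.766 + 0.176 + 43.325 + 0.218 = 190.245 m² sabins.
Treatment contributes 489.4·0.69 = 337.686 sabins.
A_after = 190.245 + 337.686 = 527.931 sabins.
NR = 10·log₁₀(527.931/190.245) = 4.4 dB.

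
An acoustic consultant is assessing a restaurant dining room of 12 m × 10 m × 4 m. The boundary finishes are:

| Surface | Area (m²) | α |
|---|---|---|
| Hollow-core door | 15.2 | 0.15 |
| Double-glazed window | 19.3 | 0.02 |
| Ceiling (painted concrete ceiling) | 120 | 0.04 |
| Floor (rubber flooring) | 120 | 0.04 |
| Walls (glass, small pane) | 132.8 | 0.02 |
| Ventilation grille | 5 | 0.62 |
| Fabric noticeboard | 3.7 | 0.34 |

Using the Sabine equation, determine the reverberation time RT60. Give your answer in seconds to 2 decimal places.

Summing Sᵢαᵢ: 2.280 + 0.386 + 4.800 + 4.800 + 2.656 + 3.100 + 1.258 → A = 19.280 sabins.
Volume V = 12 × 10 × 4 = 480 m³.
Sabine: RT60 = 0.161 × 480 / 19.280 = 4.01 s.

4.01 s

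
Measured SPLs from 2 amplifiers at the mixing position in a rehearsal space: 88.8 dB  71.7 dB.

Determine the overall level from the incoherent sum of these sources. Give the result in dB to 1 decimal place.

88.9 dB

Σ 10^(Lᵢ/10) = 7.734e+08.
L_total = 10·log₁₀(7.734e+08) = 88.9 dB.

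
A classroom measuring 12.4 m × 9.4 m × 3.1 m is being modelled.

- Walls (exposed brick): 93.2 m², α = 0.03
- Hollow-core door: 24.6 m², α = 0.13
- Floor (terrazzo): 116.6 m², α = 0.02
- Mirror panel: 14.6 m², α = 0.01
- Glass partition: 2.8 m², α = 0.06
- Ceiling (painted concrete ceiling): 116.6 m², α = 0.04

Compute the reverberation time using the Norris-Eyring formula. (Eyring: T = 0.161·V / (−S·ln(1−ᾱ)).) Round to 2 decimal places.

4.29 seconds

Total surface area S = 93.2 + 24.6 + 116.6 + 14.6 + 2.8 + 116.6 = 368.4 m².
Σ(Sᵢαᵢ) = 93.2×0.03 + 24.6×0.13 + 116.6×0.02 + 14.6×0.01 + 2.8×0.06 + 116.6×0.04 = 13.304.
ᾱ = 13.304 / 368.4 = 0.0361.
−S·ln(1−ᾱ) = −368.4 × ln(1 − 0.0361) = 13.545.
V = 12.4 × 9.4 × 3.1 = 361.336 m³.
T = 0.161·V/[−S·ln(1−ᾱ)] = 0.161·361.336/13.545 = 4.29 s.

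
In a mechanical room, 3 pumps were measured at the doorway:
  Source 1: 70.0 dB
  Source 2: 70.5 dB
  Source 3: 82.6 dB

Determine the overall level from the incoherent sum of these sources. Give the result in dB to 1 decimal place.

83.1 dB

Σ 10^(Lᵢ/10) = 2.032e+08.
Combined level = 10 log₁₀(2.032e+08) = 83.1 dB.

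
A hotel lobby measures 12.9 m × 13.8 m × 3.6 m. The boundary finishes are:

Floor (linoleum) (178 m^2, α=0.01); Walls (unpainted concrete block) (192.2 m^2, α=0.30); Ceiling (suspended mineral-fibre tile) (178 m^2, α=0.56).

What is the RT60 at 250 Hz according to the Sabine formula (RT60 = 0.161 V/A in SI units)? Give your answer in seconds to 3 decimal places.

0.648 s

Summing Sᵢαᵢ: 1.780 + 57.660 + 99.680 → A = 159.120 sabins.
Room volume: 640.872 m³.
T = 0.161 V/A = 0.161·640.872/159.120 = 0.648 s.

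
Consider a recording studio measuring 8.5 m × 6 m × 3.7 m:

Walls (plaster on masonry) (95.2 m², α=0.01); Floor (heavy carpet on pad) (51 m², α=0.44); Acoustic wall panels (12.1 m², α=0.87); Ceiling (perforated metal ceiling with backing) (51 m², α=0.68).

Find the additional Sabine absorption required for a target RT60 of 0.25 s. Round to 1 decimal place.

Total absorption A₁ = 95.2·0.01 + 51·0.44 + 12.1·0.87 + 51·0.68
  = 0.952 + 22.440 + 10.527 + 34.680 = 68.599 m² sabins.
V = 188.7 m³. Required absorption A₂ = 0.161 × 188.7 / 0.25 = 121.523 sabins.
Additional absorption ΔA = 121.523 − 68.599 = 52.9 sabins.

52.9 sabins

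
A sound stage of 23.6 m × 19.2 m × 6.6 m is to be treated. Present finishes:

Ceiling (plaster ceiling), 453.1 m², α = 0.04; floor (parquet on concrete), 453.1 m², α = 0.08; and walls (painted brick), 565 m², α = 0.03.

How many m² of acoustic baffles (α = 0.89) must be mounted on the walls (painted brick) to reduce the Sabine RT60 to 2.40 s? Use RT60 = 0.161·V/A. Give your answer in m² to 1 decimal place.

150.3

A₁ = Σ Sᵢαᵢ = 453.1*0.04 + 453.1*0.08 + 565*0.03 = 71.322 sabins.
V = 2990.592 m³. Target absorption A₂ = 0.161 × 2990.592 / 2.40 = 200.619 sabins.
Absorption to add: 200.619 − 71.322 = 129.297 sabins.
Net gain per m²: Δα = 0.89 − 0.03 = 0.86.
Area = ΔA/Δα = 129.297/0.86 = 150.3 m².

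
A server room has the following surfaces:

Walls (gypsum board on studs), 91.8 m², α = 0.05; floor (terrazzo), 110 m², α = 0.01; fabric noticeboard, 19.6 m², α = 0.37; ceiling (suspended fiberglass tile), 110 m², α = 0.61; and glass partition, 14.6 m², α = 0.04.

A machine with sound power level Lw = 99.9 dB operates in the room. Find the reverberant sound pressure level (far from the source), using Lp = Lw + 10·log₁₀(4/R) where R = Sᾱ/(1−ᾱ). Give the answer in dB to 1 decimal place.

A = 80.626 sabins; S = 346.0 m².
ᾱ = 80.626/346.0 = 0.2330; R = Sᾱ/(1−ᾱ) = 80.626/(1−0.2330) = 105.119 m².
Lp = 99.9 + 10·log₁₀(4/105.119) = 99.9 + (-14.20) = 85.7 dB.

85.7 dB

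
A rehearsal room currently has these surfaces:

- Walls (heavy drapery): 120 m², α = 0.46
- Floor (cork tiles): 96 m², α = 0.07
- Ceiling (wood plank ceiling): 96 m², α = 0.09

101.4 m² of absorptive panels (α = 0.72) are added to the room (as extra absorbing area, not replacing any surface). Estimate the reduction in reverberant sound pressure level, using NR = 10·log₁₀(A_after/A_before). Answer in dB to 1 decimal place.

Summing Sᵢαᵢ: 55.200 + 6.720 + 8.640 → A_before = 70.560 sabins.
Treatment contributes 101.4·0.72 = 73.008 sabins.
New total A_after = 143.568 sabins.
Reduction = 10 log₁₀(A_after/A_before) = 10 log₁₀(2.0347) = 3.1 dB.

3.1 dB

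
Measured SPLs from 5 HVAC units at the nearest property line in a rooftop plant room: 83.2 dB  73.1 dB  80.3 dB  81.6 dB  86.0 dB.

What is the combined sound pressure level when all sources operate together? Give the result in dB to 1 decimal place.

Sum in the linear (power) domain: Σ 10^(Lᵢ/10) = 10^(83.2/10) + 10^(73.1/10) + 10^(80.3/10) + 10^(81.6/10) + 10^(86.0/10) = 8.792e+08.
L_total = 10·log₁₀(8.792e+08) = 89.4 dB.

89.4 dB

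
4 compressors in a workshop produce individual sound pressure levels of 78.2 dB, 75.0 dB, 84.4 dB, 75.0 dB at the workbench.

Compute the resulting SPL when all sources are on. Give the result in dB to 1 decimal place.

Sum in the linear (power) domain: Σ 10^(Lᵢ/10) = 10^(78.2/10) + 10^(75.0/10) + 10^(84.4/10) + 10^(75.0/10) = 4.047e+08.
Combined level = 10 log₁₀(4.047e+08) = 86.1 dB.

86.1 dB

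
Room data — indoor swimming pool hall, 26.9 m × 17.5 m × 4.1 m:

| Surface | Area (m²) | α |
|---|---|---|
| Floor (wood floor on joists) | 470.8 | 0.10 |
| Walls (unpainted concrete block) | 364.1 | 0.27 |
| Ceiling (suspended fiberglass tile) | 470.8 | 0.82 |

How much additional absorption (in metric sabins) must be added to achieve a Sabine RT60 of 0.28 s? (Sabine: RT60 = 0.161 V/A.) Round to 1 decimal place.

A₁ = Σ Sᵢαᵢ = 470.8·0.10 + 364.1·0.27 + 470.8·0.82 = 531.443 sabins.
V = 1930.075 m³. Required absorption A₂ = 0.161 × 1930.075 / 0.28 = 1109.793 sabins.
Shortfall: 1109.793 − 531.443 = 578.4 sabins.

578.4 sabins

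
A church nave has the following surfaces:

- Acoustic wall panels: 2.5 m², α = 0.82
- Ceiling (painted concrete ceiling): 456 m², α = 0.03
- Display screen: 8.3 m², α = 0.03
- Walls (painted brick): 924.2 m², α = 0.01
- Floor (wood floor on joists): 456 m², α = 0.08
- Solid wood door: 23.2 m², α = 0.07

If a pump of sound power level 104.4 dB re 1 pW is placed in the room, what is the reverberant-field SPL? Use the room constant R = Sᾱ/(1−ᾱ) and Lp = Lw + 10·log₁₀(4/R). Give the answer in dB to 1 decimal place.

A = 63.325 sabins; S = 1870.2 m².
ᾱ = 63.325/1870.2 = 0.0339; R = Sᾱ/(1−ᾱ) = 63.325/(1−0.0339) = 65.547 m².
Lp = 104.4 + 10·log₁₀(4/65.547) = 104.4 + (-12.14) = 92.3 dB.

92.3 dB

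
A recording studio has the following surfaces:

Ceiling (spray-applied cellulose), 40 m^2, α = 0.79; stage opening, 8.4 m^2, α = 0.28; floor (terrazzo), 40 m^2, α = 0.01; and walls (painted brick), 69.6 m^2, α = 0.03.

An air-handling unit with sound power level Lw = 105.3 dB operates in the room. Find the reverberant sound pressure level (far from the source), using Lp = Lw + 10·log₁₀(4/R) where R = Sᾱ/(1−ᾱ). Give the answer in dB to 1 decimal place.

94.6 dB

Σ(Sᵢαᵢ) = 40×0.79 + 8.4×0.28 + 40×0.01 + 69.6×0.03 = 36.440; total area S = 158.0 m^2.
ᾱ = 36.440/158.0 = 0.2306; R = Sᾱ/(1−ᾱ) = 36.440/(1−0.2306) = 47.362 m^2.
Lp = 105.3 + 10·log₁₀(4/47.362) = 105.3 + (-10.73) = 94.6 dB.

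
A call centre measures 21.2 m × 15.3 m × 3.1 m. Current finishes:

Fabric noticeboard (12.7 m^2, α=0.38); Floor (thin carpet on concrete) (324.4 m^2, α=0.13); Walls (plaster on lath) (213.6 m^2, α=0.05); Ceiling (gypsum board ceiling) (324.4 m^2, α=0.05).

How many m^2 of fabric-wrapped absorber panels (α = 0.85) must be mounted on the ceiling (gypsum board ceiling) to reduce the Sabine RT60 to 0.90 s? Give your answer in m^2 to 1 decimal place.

132.5

Summing Sᵢαᵢ: 4.826 + 42.172 + 10.680 + 16.220 → A₁ = 73.898 sabins.
V = 1005.516 m³. Target absorption A₂ = 0.161 × 1005.516 / 0.90 = 179.876 sabins.
Absorption to add: 179.876 − 73.898 = 105.978 sabins.
Each m^2 of panel replacing the ceiling (gypsum board ceiling) adds (0.85 − 0.05) = 0.80 sabins.
Panel area = 105.978 / 0.80 = 132.5 m^2.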